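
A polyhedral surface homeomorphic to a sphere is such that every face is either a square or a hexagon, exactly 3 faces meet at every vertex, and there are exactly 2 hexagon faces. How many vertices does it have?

Let x be the number of squares; then F = 2 + x.
Edge–face incidences: 2E = 6·2 + 4·x = 12 + 4x.
Every vertex has degree 3, so 3V = 2E.
Euler: V − E + F = 2 ⇒ (2E)/3 − E + (2 + x) = 2.
Multiply by 6: 2·(2E) − 3·(2E) + 6·(2 + x) = 12, i.e. 12 + 6x − (12 + 4x) = 12.
Collecting terms: 2x = 12, so x = 6.
Then 2E = 12 + 4·6 = 36, so E = 18, V = 2E/3 = 12, F = 2 + 6 = 8.

12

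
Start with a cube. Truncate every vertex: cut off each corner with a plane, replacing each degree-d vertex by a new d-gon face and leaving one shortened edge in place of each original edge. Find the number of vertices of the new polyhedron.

The base solid has V = 8, E = 12, F = 6.
Truncation replaces each original edge-end by a new vertex, so V′ = 2E = 24.
Each original edge survives, and each old vertex of degree d contributes d new edges; summing degrees gives Σd = 2E, so E′ = E + 2E = 3E = 36.
Each original face survives and each original vertex becomes one new face: F′ = F + V = 14.

24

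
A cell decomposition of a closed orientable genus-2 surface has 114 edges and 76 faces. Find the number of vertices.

36

For a closed orientable surface of genus 2, χ = 2 − 2·2 = -2.
V = -2 + E − F = -2 + 114 − 76 = 36.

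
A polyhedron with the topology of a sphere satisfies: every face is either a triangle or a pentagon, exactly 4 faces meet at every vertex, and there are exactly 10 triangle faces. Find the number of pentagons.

Let x be the number of pentagons; then F = 10 + x.
Edge–face incidences: 2E = 3·10 + 5·x = 30 + 5x.
Every vertex has degree 4, so 4V = 2E.
Euler: V − E + F = 2 ⇒ (2E)/4 − E + (10 + x) = 2.
Multiply by 8: 2·(2E) − 4·(2E) + 8·(10 + x) = 16, i.e. 80 + 8x − 2·(30 + 5x) = 16.
Collecting terms: −2x + 20 = 16, so −2x = −4, so x = 2.
Then 2E = 30 + 5·2 = 40, so E = 20, V = 2E/4 = 10, F = 10 + 2 = 12.

2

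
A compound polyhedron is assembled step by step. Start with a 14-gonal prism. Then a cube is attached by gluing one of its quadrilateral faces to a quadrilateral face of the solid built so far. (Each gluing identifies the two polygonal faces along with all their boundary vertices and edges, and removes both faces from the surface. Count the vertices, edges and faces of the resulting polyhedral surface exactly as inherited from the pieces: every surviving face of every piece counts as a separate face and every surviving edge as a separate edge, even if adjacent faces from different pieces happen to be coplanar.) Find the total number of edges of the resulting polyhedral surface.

A 14-gonal prism: V=28, E=42, F=16.
Attach a cube (V=8, E=12, F=6) along a 4-gon: merge 4 vertices and 4 edges, delete both glued faces → V=32, E=50, F=20.
Check: V − E + F = 32 − 50 + 20 = 2.

50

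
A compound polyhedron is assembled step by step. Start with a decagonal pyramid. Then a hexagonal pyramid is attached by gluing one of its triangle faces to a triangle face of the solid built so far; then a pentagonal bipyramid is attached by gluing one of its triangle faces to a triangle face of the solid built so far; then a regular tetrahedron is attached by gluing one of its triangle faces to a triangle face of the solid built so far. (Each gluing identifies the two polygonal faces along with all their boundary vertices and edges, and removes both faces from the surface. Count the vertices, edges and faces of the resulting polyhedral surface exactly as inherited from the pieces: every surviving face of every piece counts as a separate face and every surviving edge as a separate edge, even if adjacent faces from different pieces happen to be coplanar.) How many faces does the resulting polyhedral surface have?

A decagonal pyramid: V=11, E=20, F=11.
Attach a hexagonal pyramid (V=7, E=12, F=7) along a 3-gon: merge 3 vertices and 3 edges, delete both glued faces → V=15, E=29, F=16.
Attach a pentagonal bipyramid (V=7, E=15, F=10) along a 3-gon: merge 3 vertices and 3 edges, delete both glued faces → V=19, E=41, F=24.
Attach a regular tetrahedron (V=4, E=6, F=4) along a 3-gon: merge 3 vertices and 3 edges, delete both glued faces → V=20, E=44, F=26.
Check: V − E + F = 20 − 44 + 26 = 2.

26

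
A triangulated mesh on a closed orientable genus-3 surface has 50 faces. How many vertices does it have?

21

χ = 2 − 2·3 = -4, and every face is a triangle so 3F = 2E.
E = 3·50/2 = 75. Then V = -4 + E − F = -4 + 75 − 50 = 21.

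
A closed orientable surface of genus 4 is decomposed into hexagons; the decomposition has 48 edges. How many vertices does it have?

χ = 2 − 2·4 = -6, and every face is a hexagon so 6F = 2E.
F = 2E/6 = 16. Then V = -6 + E − F = -6 + 48 − 16 = 26.

26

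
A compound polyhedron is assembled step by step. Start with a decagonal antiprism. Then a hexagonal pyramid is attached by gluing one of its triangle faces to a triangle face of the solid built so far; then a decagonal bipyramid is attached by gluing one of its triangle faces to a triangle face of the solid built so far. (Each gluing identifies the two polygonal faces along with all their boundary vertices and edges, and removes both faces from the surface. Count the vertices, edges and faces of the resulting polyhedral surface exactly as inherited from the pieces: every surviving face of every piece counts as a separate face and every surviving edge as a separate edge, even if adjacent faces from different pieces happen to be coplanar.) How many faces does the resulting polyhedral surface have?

45

A decagonal antiprism: V=20, E=40, F=22.
Attach a hexagonal pyramid (V=7, E=12, F=7) along a 3-gon: merge 3 vertices and 3 edges, delete both glued faces → V=24, E=49, F=27.
Attach a decagonal bipyramid (V=12, E=30, F=20) along a 3-gon: merge 3 vertices and 3 edges, delete both glued faces → V=33, E=76, F=45.
Check: V − E + F = 33 − 76 + 45 = 2.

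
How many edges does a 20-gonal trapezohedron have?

80

The n-trapezohedron (dual of the n-antiprism) has V = 2·20 + 2 = 42, E = 4·20 = 80, F = 2·20 = 40.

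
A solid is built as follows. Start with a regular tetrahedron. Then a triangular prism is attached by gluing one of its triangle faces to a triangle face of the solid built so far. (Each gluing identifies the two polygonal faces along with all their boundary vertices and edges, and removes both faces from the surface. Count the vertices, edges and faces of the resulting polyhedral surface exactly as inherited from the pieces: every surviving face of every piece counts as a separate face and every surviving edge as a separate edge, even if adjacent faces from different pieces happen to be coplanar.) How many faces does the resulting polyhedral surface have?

A regular tetrahedron: V=4, E=6, F=4.
Attach a triangular prism (V=6, E=9, F=5) along a 3-gon: merge 3 vertices and 3 edges, delete both glued faces → V=7, E=12, F=7.
Check: V − E + F = 7 − 12 + 7 = 2.

7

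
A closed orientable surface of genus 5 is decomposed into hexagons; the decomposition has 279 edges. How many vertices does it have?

178

χ = 2 − 2·5 = -8, and every face is a hexagon so 6F = 2E.
F = 2E/6 = 93. Then V = -8 + E − F = -8 + 279 − 93 = 178.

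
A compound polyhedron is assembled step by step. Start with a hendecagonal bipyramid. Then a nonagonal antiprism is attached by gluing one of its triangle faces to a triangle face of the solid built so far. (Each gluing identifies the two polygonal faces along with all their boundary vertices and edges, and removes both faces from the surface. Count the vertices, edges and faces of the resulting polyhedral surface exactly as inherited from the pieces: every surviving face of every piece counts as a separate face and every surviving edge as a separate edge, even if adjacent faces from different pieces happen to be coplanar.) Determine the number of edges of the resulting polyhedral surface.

66

A hendecagonal bipyramid: V=13, E=33, F=22.
Attach a nonagonal antiprism (V=18, E=36, F=20) along a 3-gon: merge 3 vertices and 3 edges, delete both glued faces → V=28, E=66, F=40.
Check: V − E + F = 28 − 66 + 40 = 2.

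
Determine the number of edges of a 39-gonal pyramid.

A pyramid on an n-gon base has one n-gon and n triangles: V = 39 + 1 = 40, E = 2·39 = 78, F = 39 + 1 = 40.

78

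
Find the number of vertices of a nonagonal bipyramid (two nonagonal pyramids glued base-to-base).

11

A bipyramid over an n-gon has 2n triangular faces and n + 2 vertices: V = 9 + 2 = 11, E = 3·9 = 27, F = 2·9 = 18.
Check: V − E + F = 11 − 27 + 18 = 2.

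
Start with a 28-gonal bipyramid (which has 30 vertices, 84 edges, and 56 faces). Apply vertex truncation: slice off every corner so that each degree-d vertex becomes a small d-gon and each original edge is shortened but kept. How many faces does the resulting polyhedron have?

Truncation replaces each original edge-end by a new vertex, so V′ = 2E = 168.
Each original edge survives, and each old vertex of degree d contributes d new edges; summing degrees gives Σd = 2E, so E′ = E + 2E = 3E = 252.
Each original face survives and each original vertex becomes one new face: F′ = F + V = 86.

86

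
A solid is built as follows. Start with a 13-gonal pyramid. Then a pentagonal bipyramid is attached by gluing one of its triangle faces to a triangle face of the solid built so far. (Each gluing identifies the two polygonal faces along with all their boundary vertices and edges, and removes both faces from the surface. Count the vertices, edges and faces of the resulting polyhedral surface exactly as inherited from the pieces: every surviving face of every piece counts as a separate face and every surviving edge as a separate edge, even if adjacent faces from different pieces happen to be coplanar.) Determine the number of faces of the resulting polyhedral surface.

A 13-gonal pyramid: V=14, E=26, F=14.
Attach a pentagonal bipyramid (V=7, E=15, F=10) along a 3-gon: merge 3 vertices and 3 edges, delete both glued faces → V=18, E=38, F=22.
Check: V − E + F = 18 − 38 + 22 = 2.

22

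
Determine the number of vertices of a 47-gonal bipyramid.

A bipyramid over an n-gon has 2n triangular faces and n + 2 vertices: V = 47 + 2 = 49, E = 3·47 = 141, F = 2·47 = 94.

49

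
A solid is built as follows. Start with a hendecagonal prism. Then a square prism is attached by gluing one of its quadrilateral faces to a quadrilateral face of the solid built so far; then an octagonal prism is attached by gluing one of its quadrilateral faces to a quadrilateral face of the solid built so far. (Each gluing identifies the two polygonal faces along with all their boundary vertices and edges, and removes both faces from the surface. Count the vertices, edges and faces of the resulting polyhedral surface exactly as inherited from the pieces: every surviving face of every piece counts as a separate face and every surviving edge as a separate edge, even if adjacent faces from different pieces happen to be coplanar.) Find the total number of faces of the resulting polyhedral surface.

25

A hendecagonal prism: V=22, E=33, F=13.
Attach a square prism (V=8, E=12, F=6) along a 4-gon: merge 4 vertices and 4 edges, delete both glued faces → V=26, E=41, F=17.
Attach an octagonal prism (V=16, E=24, F=10) along a 4-gon: merge 4 vertices and 4 edges, delete both glued faces → V=38, E=61, F=25.
Check: V − E + F = 38 − 61 + 25 = 2.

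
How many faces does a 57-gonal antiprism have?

116

An antiprism on an n-gon has two n-gon caps and 2n triangles: V = 2·57 = 114, E = 4·57 = 228, F = 2·57 + 2 = 116.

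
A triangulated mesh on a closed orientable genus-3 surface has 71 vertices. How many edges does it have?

225

χ = 2 − 2·3 = -4, and every face is a triangle so 3F = 2E.
V − E + F = -4 with E = 3F/2 gives 71 − (3/2 − 1)·F = -4, so F = 150 and E = 225.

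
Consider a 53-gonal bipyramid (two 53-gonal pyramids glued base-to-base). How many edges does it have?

A bipyramid over an n-gon has 2n triangular faces and n + 2 vertices: V = 53 + 2 = 55, E = 3·53 = 159, F = 2·53 = 106.

159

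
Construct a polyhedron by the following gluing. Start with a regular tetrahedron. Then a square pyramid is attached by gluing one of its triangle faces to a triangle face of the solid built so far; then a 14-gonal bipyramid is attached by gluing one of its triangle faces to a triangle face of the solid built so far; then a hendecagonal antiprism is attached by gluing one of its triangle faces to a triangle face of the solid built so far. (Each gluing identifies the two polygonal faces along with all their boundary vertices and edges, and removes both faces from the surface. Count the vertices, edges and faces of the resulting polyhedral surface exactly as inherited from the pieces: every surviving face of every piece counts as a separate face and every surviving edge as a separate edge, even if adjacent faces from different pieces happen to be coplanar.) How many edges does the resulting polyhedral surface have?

91

A regular tetrahedron: V=4, E=6, F=4.
Attach a square pyramid (V=5, E=8, F=5) along a 3-gon: merge 3 vertices and 3 edges, delete both glued faces → V=6, E=11, F=7.
Attach a 14-gonal bipyramid (V=16, E=42, F=28) along a 3-gon: merge 3 vertices and 3 edges, delete both glued faces → V=19, E=50, F=33.
Attach a hendecagonal antiprism (V=22, E=44, F=24) along a 3-gon: merge 3 vertices and 3 edges, delete both glued faces → V=38, E=91, F=55.
Check: V − E + F = 38 − 91 + 55 = 2.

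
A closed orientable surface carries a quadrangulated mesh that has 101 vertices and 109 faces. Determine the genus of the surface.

5

Every face is a square, so 2E = 4·109 = 436, giving E = 218.
χ = V − E + F = 101 − 218 + 109 = -8.
For a closed orientable surface χ = 2 − 2g, so g = (2 − (-8))/2 = 5.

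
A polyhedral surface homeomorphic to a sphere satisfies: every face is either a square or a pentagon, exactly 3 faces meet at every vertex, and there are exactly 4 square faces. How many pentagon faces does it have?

Let x be the number of pentagons; then F = 4 + x.
Edge–face incidences: 2E = 4·4 + 5·x = 16 + 5x.
Every vertex has degree 3, so 3V = 2E.
Euler: V − E + F = 2 ⇒ (2E)/3 − E + (4 + x) = 2.
Multiply by 6: 2·(2E) − 3·(2E) + 6·(4 + x) = 12, i.e. 24 + 6x − (16 + 5x) = 12.
Collecting terms: x + 8 = 12, so x = 4.
Then 2E = 16 + 5·4 = 36, so E = 18, V = 2E/3 = 12, F = 4 + 4 = 8.

4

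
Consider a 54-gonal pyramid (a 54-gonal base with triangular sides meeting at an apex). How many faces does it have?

A pyramid on an n-gon base has one n-gon and n triangles: V = 54 + 1 = 55, E = 2·54 = 108, F = 54 + 1 = 55.

55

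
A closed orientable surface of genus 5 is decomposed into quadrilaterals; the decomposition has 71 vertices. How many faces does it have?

79

χ = 2 − 2·5 = -8, and every face is a square so 4F = 2E.
V − E + F = -8 with E = 4F/2 gives 71 − (4/2 − 1)·F = -8, so F = 79 and E = 158.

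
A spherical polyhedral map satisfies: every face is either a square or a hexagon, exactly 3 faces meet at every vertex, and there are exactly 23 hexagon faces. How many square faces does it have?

Let x be the number of squares; then F = 23 + x.
Edge–face incidences: 2E = 6·23 + 4·x = 138 + 4x.
Every vertex has degree 3, so 3V = 2E.
Euler: V − E + F = 2 ⇒ (2E)/3 − E + (23 + x) = 2.
Multiply by 6: 2·(2E) − 3·(2E) + 6·(23 + x) = 12, i.e. 138 + 6x − (138 + 4x) = 12.
Collecting terms: 2x = 12, so x = 6.
Then 2E = 138 + 4·6 = 162, so E = 81, V = 2E/3 = 54, F = 23 + 6 = 29.

6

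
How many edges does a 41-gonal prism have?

123

A prism on an n-gon has two n-gon bases and n rectangular sides: V = 2·41 = 82, E = 3·41 = 123, F = 41 + 2 = 43.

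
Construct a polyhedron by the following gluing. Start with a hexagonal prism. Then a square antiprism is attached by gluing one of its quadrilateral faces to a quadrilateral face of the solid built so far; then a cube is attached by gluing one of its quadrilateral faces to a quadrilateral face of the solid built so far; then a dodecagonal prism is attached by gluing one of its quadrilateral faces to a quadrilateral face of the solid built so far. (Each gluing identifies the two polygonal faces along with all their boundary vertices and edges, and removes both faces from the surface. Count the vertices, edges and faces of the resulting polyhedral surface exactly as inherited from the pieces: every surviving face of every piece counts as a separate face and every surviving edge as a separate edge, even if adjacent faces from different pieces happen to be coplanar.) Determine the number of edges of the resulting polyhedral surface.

70

A hexagonal prism: V=12, E=18, F=8.
Attach a square antiprism (V=8, E=16, F=10) along a 4-gon: merge 4 vertices and 4 edges, delete both glued faces → V=16, E=30, F=16.
Attach a cube (V=8, E=12, F=6) along a 4-gon: merge 4 vertices and 4 edges, delete both glued faces → V=20, E=38, F=20.
Attach a dodecagonal prism (V=24, E=36, F=14) along a 4-gon: merge 4 vertices and 4 edges, delete both glued faces → V=40, E=70, F=32.
Check: V − E + F = 40 − 70 + 32 = 2.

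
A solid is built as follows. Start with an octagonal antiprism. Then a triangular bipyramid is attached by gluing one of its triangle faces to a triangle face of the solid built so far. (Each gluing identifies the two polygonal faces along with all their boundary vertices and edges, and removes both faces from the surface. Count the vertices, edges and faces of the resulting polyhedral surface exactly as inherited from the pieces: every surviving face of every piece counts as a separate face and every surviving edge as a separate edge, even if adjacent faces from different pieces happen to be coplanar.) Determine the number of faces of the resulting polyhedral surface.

22

An octagonal antiprism: V=16, E=32, F=18.
Attach a triangular bipyramid (V=5, E=9, F=6) along a 3-gon: merge 3 vertices and 3 edges, delete both glued faces → V=18, E=38, F=22.
Check: V − E + F = 18 − 38 + 22 = 2.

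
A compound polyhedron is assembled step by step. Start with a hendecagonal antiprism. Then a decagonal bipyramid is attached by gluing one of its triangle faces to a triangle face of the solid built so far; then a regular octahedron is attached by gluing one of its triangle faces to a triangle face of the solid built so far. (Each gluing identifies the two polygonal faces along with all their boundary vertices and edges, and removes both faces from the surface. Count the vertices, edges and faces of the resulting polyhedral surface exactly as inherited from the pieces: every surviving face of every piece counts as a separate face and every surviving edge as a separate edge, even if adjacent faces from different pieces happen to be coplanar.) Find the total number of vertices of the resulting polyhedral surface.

34

A hendecagonal antiprism: V=22, E=44, F=24.
Attach a decagonal bipyramid (V=12, E=30, F=20) along a 3-gon: merge 3 vertices and 3 edges, delete both glued faces → V=31, E=71, F=42.
Attach a regular octahedron (V=6, E=12, F=8) along a 3-gon: merge 3 vertices and 3 edges, delete both glued faces → V=34, E=80, F=48.
Check: V − E + F = 34 − 80 + 48 = 2.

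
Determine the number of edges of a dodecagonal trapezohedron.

The n-trapezohedron (dual of the n-antiprism) has V = 2·12 + 2 = 26, E = 4·12 = 48, F = 2·12 = 24.

48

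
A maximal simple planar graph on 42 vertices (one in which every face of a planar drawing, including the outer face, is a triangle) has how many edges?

In a plane triangulation 3F = 2E and V − E + F = 2, so E = 3V − 6 = 3·42 − 6 = 120.

120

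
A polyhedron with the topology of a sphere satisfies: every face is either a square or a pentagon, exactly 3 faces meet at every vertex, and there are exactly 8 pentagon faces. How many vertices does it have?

Let x be the number of squares; then F = 8 + x.
Edge–face incidences: 2E = 5·8 + 4·x = 40 + 4x.
Every vertex has degree 3, so 3V = 2E.
Euler: V − E + F = 2 ⇒ (2E)/3 − E + (8 + x) = 2.
Multiply by 6: 2·(2E) − 3·(2E) + 6·(8 + x) = 12, i.e. 48 + 6x − (40 + 4x) = 12.
Collecting terms: 2x + 8 = 12, so 2x = 4, so x = 2.
Then 2E = 40 + 4·2 = 48, so E = 24, V = 2E/3 = 16, F = 8 + 2 = 10.

16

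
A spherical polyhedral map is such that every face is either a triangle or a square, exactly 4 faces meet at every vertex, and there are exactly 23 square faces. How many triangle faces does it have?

Let x be the number of triangles; then F = 23 + x.
Edge–face incidences: 2E = 4·23 + 3·x = 92 + 3x.
Every vertex has degree 4, so 4V = 2E.
Euler: V − E + F = 2 ⇒ (2E)/4 − E + (23 + x) = 2.
Multiply by 8: 2·(2E) − 4·(2E) + 8·(23 + x) = 16, i.e. 184 + 8x − 2·(92 + 3x) = 16.
Collecting terms: 2x = 16, so x = 8.
Then 2E = 92 + 3·8 = 116, so E = 58, V = 2E/4 = 29, F = 23 + 8 = 31.

8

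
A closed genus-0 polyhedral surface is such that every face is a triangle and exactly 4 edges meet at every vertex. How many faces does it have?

Each face has 3 edges and each edge borders two faces, so 2E = 3F.
Each vertex has degree 4, so 4V = 2E and hence V = 3F/4.
Euler: V − E + F = 2 ⇒ (3F/4) − (3F/2) + F = 2.
Multiply by 8: (6 − 12 + 8)F = 16, i.e. 2F = 16.
So F = 8, E = 3·8/2 = 12, V = 3·8/4 = 6.

8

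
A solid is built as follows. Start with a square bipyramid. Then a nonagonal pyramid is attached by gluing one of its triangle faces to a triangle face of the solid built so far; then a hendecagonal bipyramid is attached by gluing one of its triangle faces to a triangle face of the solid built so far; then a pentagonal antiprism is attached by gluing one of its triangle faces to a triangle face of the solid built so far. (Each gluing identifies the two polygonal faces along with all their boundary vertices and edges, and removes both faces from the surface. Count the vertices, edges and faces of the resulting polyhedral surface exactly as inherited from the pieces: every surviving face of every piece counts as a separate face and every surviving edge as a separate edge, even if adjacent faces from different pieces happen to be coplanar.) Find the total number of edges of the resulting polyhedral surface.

74

A square bipyramid: V=6, E=12, F=8.
Attach a nonagonal pyramid (V=10, E=18, F=10) along a 3-gon: merge 3 vertices and 3 edges, delete both glued faces → V=13, E=27, F=16.
Attach a hendecagonal bipyramid (V=13, E=33, F=22) along a 3-gon: merge 3 vertices and 3 edges, delete both glued faces → V=23, E=57, F=36.
Attach a pentagonal antiprism (V=10, E=20, F=12) along a 3-gon: merge 3 vertices and 3 edges, delete both glued faces → V=30, E=74, F=46.
Check: V − E + F = 30 − 74 + 46 = 2.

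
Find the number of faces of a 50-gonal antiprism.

An antiprism on an n-gon has two n-gon caps and 2n triangles: V = 2·50 = 100, E = 4·50 = 200, F = 2·50 + 2 = 102.
Check: V − E + F = 100 − 200 + 102 = 2.

102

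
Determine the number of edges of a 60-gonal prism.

A prism on an n-gon has two n-gon bases and n rectangular sides: V = 2·60 = 120, E = 3·60 = 180, F = 60 + 2 = 62.
Check: V − E + F = 120 − 180 + 62 = 2.

180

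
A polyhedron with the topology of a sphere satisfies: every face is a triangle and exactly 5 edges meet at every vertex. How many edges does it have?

30

Each face has 3 edges and each edge borders two faces, so 2E = 3F.
Each vertex has degree 5, so 5V = 2E and hence V = 3F/5.
Euler: V − E + F = 2 ⇒ (3F/5) − (3F/2) + F = 2.
Multiply by 10: (6 − 15 + 10)F = 20, i.e. 1F = 20.
So F = 20, E = 3·20/2 = 30, V = 3·20/5 = 12.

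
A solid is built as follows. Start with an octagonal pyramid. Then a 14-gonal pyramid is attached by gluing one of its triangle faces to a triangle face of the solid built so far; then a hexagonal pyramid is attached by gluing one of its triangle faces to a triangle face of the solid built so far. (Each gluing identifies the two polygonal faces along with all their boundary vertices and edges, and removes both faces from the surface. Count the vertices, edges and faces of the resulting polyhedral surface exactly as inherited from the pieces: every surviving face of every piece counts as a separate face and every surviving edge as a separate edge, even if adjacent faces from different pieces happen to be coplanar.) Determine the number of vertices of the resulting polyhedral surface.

An octagonal pyramid: V=9, E=16, F=9.
Attach a 14-gonal pyramid (V=15, E=28, F=15) along a 3-gon: merge 3 vertices and 3 edges, delete both glued faces → V=21, E=41, F=22.
Attach a hexagonal pyramid (V=7, E=12, F=7) along a 3-gon: merge 3 vertices and 3 edges, delete both glued faces → V=25, E=50, F=27.
Check: V − E + F = 25 − 50 + 27 = 2.

25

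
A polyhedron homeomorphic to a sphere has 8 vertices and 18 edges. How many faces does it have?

12

Here V − E + F = 2.
F = 2 − V + E = 2 − 8 + 18 = 12.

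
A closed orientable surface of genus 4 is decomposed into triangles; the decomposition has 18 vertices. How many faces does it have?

χ = 2 − 2·4 = -6, and every face is a triangle so 3F = 2E.
V − E + F = -6 with E = 3F/2 gives 18 − (3/2 − 1)·F = -6, so F = 48 and E = 72.

48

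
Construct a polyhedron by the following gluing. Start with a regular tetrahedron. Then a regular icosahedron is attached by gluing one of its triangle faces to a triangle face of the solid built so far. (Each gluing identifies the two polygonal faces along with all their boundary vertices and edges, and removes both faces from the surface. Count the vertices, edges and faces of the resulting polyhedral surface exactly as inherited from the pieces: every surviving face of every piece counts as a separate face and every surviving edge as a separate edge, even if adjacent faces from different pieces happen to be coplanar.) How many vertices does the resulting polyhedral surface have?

A regular tetrahedron: V=4, E=6, F=4.
Attach a regular icosahedron (V=12, E=30, F=20) along a 3-gon: merge 3 vertices and 3 edges, delete both glued faces → V=13, E=33, F=22.
Check: V − E + F = 13 − 33 + 22 = 2.

13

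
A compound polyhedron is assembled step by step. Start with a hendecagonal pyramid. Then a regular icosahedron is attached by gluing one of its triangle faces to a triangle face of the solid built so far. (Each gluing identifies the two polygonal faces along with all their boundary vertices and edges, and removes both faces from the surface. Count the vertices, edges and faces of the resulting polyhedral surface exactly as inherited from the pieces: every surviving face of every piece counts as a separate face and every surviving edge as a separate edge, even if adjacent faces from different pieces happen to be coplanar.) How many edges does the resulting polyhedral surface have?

A hendecagonal pyramid: V=12, E=22, F=12.
Attach a regular icosahedron (V=12, E=30, F=20) along a 3-gon: merge 3 vertices and 3 edges, delete both glued faces → V=21, E=49, F=30.
Check: V − E + F = 21 − 49 + 30 = 2.

49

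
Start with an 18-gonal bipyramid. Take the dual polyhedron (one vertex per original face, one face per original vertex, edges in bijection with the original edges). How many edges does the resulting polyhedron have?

54

The base solid has V = 20, E = 54, F = 36.
The dual swaps V and F and preserves E: V′ = F = 36, E′ = E = 54, F′ = V = 20.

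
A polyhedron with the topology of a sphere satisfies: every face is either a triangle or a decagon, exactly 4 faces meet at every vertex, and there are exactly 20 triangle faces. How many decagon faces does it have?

2

Let x be the number of decagons; then F = 20 + x.
Edge–face incidences: 2E = 3·20 + 10·x = 60 + 10x.
Every vertex has degree 4, so 4V = 2E.
Euler: V − E + F = 2 ⇒ (2E)/4 − E + (20 + x) = 2.
Multiply by 8: 2·(2E) − 4·(2E) + 8·(20 + x) = 16, i.e. 160 + 8x − 2·(60 + 10x) = 16.
Collecting terms: −12x + 40 = 16, so −12x = −24, so x = 2.
Then 2E = 60 + 10·2 = 80, so E = 40, V = 2E/4 = 20, F = 20 + 2 = 22.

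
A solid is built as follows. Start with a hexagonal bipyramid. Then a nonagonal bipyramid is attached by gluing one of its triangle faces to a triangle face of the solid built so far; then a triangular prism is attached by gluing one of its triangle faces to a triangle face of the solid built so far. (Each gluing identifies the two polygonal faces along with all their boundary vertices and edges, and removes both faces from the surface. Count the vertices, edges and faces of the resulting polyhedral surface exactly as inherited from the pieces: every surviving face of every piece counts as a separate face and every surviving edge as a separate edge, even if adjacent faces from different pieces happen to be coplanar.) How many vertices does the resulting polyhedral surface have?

19

A hexagonal bipyramid: V=8, E=18, F=12.
Attach a nonagonal bipyramid (V=11, E=27, F=18) along a 3-gon: merge 3 vertices and 3 edges, delete both glued faces → V=16, E=42, F=28.
Attach a triangular prism (V=6, E=9, F=5) along a 3-gon: merge 3 vertices and 3 edges, delete both glued faces → V=19, E=48, F=31.
Check: V − E + F = 19 − 48 + 31 = 2.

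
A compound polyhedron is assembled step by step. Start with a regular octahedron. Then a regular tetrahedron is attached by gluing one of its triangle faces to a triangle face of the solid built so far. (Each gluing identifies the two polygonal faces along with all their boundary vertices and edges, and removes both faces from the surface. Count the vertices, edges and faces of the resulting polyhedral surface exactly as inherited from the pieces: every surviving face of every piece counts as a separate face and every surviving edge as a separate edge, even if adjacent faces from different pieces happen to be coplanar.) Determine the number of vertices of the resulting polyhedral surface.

A regular octahedron: V=6, E=12, F=8.
Attach a regular tetrahedron (V=4, E=6, F=4) along a 3-gon: merge 3 vertices and 3 edges, delete both glued faces → V=7, E=15, F=10.
Check: V − E + F = 7 − 15 + 10 = 2.

7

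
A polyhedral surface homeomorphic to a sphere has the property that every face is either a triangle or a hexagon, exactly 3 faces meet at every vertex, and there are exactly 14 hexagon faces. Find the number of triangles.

Let x be the number of triangles; then F = 14 + x.
Edge–face incidences: 2E = 6·14 + 3·x = 84 + 3x.
Every vertex has degree 3, so 3V = 2E.
Euler: V − E + F = 2 ⇒ (2E)/3 − E + (14 + x) = 2.
Multiply by 6: 2·(2E) − 3·(2E) + 6·(14 + x) = 12, i.e. 84 + 6x − (84 + 3x) = 12.
Collecting terms: 3x = 12, so x = 4.
Then 2E = 84 + 3·4 = 96, so E = 48, V = 2E/3 = 32, F = 14 + 4 = 18.

4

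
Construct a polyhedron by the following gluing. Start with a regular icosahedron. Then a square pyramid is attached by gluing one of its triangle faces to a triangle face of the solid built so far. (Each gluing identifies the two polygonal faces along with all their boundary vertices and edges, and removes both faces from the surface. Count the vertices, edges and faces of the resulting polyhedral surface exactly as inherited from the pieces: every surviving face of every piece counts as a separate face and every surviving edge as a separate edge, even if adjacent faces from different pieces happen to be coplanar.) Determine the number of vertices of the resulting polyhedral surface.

A regular icosahedron: V=12, E=30, F=20.
Attach a square pyramid (V=5, E=8, F=5) along a 3-gon: merge 3 vertices and 3 edges, delete both glued faces → V=14, E=35, F=23.
Check: V − E + F = 14 − 35 + 23 = 2.

14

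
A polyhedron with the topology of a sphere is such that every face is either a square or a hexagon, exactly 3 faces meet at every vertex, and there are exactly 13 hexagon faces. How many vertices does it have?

34

Let x be the number of squares; then F = 13 + x.
Edge–face incidences: 2E = 6·13 + 4·x = 78 + 4x.
Every vertex has degree 3, so 3V = 2E.
Euler: V − E + F = 2 ⇒ (2E)/3 − E + (13 + x) = 2.
Multiply by 6: 2·(2E) − 3·(2E) + 6·(13 + x) = 12, i.e. 78 + 6x − (78 + 4x) = 12.
Collecting terms: 2x = 12, so x = 6.
Then 2E = 78 + 4·6 = 102, so E = 51, V = 2E/3 = 34, F = 13 + 6 = 19.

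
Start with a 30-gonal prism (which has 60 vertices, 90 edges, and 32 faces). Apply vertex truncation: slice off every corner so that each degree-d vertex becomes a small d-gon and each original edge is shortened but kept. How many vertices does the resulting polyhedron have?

Truncation replaces each original edge-end by a new vertex, so V′ = 2E = 180.
Each original edge survives, and each old vertex of degree d contributes d new edges; summing degrees gives Σd = 2E, so E′ = E + 2E = 3E = 270.
Each original face survives and each original vertex becomes one new face: F′ = F + V = 92.

180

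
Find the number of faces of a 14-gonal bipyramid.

28

A bipyramid over an n-gon has 2n triangular faces and n + 2 vertices: V = 14 + 2 = 16, E = 3·14 = 42, F = 2·14 = 28.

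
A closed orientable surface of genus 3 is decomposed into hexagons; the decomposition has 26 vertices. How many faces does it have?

15

χ = 2 − 2·3 = -4, and every face is a hexagon so 6F = 2E.
V − E + F = -4 with E = 6F/2 gives 26 − (6/2 − 1)·F = -4, so F = 15 and E = 45.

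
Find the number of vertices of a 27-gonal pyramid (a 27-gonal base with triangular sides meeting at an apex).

A pyramid on an n-gon base has one n-gon and n triangles: V = 27 + 1 = 28, E = 2·27 = 54, F = 27 + 1 = 28.
Check: V − E + F = 28 − 54 + 28 = 2.

28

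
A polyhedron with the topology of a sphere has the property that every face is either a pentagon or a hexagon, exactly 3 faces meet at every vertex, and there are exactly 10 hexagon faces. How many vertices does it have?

Let x be the number of pentagons; then F = 10 + x.
Edge–face incidences: 2E = 6·10 + 5·x = 60 + 5x.
Every vertex has degree 3, so 3V = 2E.
Euler: V − E + F = 2 ⇒ (2E)/3 − E + (10 + x) = 2.
Multiply by 6: 2·(2E) − 3·(2E) + 6·(10 + x) = 12, i.e. 60 + 6x − (60 + 5x) = 12.
Collecting terms: x = 12.
Then 2E = 60 + 5·12 = 120, so E = 60, V = 2E/3 = 40, F = 10 + 12 = 22.

40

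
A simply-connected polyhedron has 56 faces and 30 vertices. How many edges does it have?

84

Here V − E + F = 2.
E = V + F − (2) = 30 + 56 − (2) = 84.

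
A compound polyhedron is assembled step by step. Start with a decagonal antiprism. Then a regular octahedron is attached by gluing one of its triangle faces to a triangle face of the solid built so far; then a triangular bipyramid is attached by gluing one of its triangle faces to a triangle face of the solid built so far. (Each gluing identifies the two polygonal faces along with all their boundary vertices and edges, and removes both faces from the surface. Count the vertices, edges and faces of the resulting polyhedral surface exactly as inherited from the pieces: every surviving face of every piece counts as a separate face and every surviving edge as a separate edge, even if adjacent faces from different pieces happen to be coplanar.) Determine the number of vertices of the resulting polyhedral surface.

A decagonal antiprism: V=20, E=40, F=22.
Attach a regular octahedron (V=6, E=12, F=8) along a 3-gon: merge 3 vertices and 3 edges, delete both glued faces → V=23, E=49, F=28.
Attach a triangular bipyramid (V=5, E=9, F=6) along a 3-gon: merge 3 vertices and 3 edges, delete both glued faces → V=25, E=55, F=32.
Check: V − E + F = 25 − 55 + 32 = 2.

25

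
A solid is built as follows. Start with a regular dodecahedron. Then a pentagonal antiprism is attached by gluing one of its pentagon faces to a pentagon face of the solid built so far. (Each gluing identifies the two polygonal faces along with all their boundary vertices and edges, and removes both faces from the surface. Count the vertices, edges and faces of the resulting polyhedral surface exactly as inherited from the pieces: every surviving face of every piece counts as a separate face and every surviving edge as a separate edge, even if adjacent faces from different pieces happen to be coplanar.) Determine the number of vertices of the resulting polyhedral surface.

A regular dodecahedron: V=20, E=30, F=12.
Attach a pentagonal antiprism (V=10, E=20, F=12) along a 5-gon: merge 5 vertices and 5 edges, delete both glued faces → V=25, E=45, F=22.
Check: V − E + F = 25 − 45 + 22 = 2.

25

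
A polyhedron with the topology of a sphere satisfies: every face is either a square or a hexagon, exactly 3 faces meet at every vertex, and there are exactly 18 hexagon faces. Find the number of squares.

Let x be the number of squares; then F = 18 + x.
Edge–face incidences: 2E = 6·18 + 4·x = 108 + 4x.
Every vertex has degree 3, so 3V = 2E.
Euler: V − E + F = 2 ⇒ (2E)/3 − E + (18 + x) = 2.
Multiply by 6: 2·(2E) − 3·(2E) + 6·(18 + x) = 12, i.e. 108 + 6x − (108 + 4x) = 12.
Collecting terms: 2x = 12, so x = 6.
Then 2E = 108 + 4·6 = 132, so E = 66, V = 2E/3 = 44, F = 18 + 6 = 24.

6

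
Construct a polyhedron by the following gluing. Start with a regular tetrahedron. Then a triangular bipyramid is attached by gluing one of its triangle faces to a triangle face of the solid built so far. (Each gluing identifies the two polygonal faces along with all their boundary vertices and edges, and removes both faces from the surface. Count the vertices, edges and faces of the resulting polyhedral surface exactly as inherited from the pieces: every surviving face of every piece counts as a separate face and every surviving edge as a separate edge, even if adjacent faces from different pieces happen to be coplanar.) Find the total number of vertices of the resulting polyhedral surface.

A regular tetrahedron: V=4, E=6, F=4.
Attach a triangular bipyramid (V=5, E=9, F=6) along a 3-gon: merge 3 vertices and 3 edges, delete both glued faces → V=6, E=12, F=8.
Check: V − E + F = 6 − 12 + 8 = 2.

6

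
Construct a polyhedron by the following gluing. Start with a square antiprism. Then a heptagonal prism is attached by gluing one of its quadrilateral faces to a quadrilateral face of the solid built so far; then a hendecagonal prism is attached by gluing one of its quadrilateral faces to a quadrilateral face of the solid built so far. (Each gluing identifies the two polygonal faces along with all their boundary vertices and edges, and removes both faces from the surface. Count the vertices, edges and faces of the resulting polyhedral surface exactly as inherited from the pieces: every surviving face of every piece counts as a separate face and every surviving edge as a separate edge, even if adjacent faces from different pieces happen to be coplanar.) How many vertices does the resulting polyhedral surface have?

36

A square antiprism: V=8, E=16, F=10.
Attach a heptagonal prism (V=14, E=21, F=9) along a 4-gon: merge 4 vertices and 4 edges, delete both glued faces → V=18, E=33, F=17.
Attach a hendecagonal prism (V=22, E=33, F=13) along a 4-gon: merge 4 vertices and 4 edges, delete both glued faces → V=36, E=62, F=28.
Check: V − E + F = 36 − 62 + 28 = 2.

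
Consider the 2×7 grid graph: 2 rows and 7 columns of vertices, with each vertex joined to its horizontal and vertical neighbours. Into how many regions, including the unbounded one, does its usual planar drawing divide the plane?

The grid has V = 2·7 = 14 vertices and E = 2·6 + 7·1 = 19 edges.
F = 2 − V + E = 2 − 14 + 19 = 7.

7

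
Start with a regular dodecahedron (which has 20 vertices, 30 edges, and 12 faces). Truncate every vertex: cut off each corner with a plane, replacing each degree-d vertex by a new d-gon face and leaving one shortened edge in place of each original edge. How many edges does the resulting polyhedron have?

Truncation replaces each original edge-end by a new vertex, so V′ = 2E = 60.
Each original edge survives, and each old vertex of degree d contributes d new edges; summing degrees gives Σd = 2E, so E′ = E + 2E = 3E = 90.
Each original face survives and each original vertex becomes one new face: F′ = F + V = 32.

90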